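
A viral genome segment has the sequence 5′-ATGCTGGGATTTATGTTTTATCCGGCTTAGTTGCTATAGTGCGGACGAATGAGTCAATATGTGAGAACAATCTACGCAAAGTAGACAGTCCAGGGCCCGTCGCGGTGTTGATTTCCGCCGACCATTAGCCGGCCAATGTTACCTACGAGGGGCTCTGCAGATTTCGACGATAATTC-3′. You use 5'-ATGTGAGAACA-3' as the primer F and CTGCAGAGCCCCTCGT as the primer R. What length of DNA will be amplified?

102 bp

Scanning the template, ATGTGAGAACA occurs at positions 59–69; this primer anneals to the bottom strand there with its 3' end pointing downstream.
Taking the reverse complement of CTGCAGAGCCCCTCGT gives ACGAGGGGCTCTGCAG, found at positions 145–160 on the template; the primer anneals here to the top strand with its 3' end pointing upstream.
Amplicon spans positions 59–160: 102 bp.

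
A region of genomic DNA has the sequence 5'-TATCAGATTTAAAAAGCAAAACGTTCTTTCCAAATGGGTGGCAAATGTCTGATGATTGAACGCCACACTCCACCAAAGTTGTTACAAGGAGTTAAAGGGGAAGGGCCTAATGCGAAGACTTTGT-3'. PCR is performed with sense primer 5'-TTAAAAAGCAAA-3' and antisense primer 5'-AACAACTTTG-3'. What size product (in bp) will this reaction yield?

The forward primer matches the template at positions 9–20.
Taking the reverse complement of AACAACTTTG gives CAAAGTTGTT, found at positions 74–83 on the template; the primer anneals here to the top strand with its 3' end pointing upstream.
Amplicon spans positions 9–83: 75 bp.

75 bp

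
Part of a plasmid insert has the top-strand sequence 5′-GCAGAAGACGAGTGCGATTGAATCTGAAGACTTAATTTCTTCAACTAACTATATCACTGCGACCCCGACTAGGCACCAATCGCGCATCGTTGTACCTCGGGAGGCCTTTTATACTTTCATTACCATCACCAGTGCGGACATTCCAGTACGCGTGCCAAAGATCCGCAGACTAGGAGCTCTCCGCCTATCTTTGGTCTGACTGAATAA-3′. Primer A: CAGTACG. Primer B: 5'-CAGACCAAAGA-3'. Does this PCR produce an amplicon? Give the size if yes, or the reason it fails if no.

Primer A (CAGTACG) matches the top strand at positions 144–150; it acts as a forward primer.
Primer B's reverse complement is TCTTTGGTCTG, matching the top strand at positions 188–198; it acts as a reverse primer.
The 3' ends face each other across positions 144–198, giving a 55 bp product.

Yes — a 55 bp product.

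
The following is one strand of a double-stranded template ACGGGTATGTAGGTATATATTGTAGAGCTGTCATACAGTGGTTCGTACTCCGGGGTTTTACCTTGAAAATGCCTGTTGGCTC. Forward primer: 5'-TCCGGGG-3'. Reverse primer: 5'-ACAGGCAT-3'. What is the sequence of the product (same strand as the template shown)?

Scanning the template, TCCGGGG occurs at positions 49–55; this primer anneals to the bottom strand there with its 3' end pointing downstream.
Taking the reverse complement of ACAGGCAT gives ATGCCTGT, found at positions 69–76 on the template; the primer anneals here to the top strand with its 3' end pointing upstream.
The product is the template from position 49 through 76 (28 bp).

5'-TCCGGGGTTTTACCTTGAAAATGCCTGT-3'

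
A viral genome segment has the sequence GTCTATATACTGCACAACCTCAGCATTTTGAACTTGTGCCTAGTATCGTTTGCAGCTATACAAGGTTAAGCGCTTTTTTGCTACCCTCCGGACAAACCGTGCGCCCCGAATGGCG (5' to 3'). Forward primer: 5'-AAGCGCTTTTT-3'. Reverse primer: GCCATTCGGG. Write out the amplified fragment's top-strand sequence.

The forward primer matches the template at positions 68–78.
The reverse primer's reverse complement is CCCGAATGGC, which matches the template at positions 105–114.
The product is the template from position 68 through 114 (47 bp).

5'-AAGCGCTTTTTTGCTACCCTCCGGACAAACCGTGCGCCCCGAATGGC-3'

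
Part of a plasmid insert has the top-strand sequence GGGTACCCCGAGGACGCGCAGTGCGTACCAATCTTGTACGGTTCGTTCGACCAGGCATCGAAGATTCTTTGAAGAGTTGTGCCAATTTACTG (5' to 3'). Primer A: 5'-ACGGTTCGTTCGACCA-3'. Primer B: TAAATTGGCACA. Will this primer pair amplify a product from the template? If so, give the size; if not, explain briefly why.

Primer A (ACGGTTCGTTCGACCA) matches the top strand at positions 38–53; it acts as a forward primer.
Primer B's reverse complement is TGTGCCAATTTA, matching the top strand at positions 78–89; it acts as a reverse primer.
The 3' ends face each other across positions 38–89, giving a 52 bp product.

Yes — a 52 bp product.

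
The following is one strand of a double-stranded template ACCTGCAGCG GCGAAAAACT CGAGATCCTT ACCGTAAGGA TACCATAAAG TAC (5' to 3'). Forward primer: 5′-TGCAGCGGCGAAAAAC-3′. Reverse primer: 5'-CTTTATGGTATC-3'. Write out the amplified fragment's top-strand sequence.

5'-TGCAGCGGCGAAAAACTCGAGATCCTTACCGTAAGGATACCATAAAG-3'

Scanning the template, TGCAGCGGCGAAAAAC occurs at positions 4–19; this primer anneals to the bottom strand there with its 3' end pointing downstream.
Taking the reverse complement of CTTTATGGTATC gives GATACCATAAAG, found at positions 39–50 on the template; the primer anneals here to the top strand with its 3' end pointing upstream.
The product is the template from position 4 through 50 (47 bp).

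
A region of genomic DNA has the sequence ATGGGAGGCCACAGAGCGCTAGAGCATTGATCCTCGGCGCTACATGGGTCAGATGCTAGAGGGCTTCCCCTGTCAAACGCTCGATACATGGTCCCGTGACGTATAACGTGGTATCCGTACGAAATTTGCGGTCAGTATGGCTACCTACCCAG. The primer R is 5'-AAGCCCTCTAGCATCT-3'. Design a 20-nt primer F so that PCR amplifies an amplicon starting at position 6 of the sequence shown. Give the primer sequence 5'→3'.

The reverse primer's reverse complement AGATGCTAGAGGGCTT matches the template at positions 51–66; the product starts at position 6.
The forward primer is identical to the top strand over positions 6–25: AGGCCACAGAGCGCTAGAGC.

5'-AGGCCACAGAGCGCTAGAGC-3'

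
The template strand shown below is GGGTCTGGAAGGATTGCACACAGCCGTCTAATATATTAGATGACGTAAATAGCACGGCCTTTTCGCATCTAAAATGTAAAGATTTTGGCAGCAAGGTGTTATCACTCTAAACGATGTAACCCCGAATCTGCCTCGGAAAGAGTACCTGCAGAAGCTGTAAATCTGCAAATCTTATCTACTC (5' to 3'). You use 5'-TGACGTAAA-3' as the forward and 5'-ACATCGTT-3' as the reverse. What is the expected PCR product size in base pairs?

Scanning the template, TGACGTAAA occurs at positions 41–49; this primer anneals to the bottom strand there with its 3' end pointing downstream.
Taking the reverse complement of ACATCGTT gives AACGATGT, found at positions 110–117 on the template; the primer anneals here to the top strand with its 3' end pointing upstream.
Amplicon spans positions 41–117: 77 bp.

77 bp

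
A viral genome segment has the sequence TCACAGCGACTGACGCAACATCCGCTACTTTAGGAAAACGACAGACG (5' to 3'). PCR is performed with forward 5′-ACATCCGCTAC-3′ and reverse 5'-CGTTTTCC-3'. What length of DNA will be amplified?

23 bp

Forward primer ACATCCGCTAC is found on the top strand at positions 18–28.
Taking the reverse complement of CGTTTTCC gives GGAAAACG, found at positions 33–40 on the template; the primer anneals here to the top strand with its 3' end pointing upstream.
Product length = (reverse-primer end) − (forward-primer start) + 1 = 40 − 18 + 1 = 23 bp.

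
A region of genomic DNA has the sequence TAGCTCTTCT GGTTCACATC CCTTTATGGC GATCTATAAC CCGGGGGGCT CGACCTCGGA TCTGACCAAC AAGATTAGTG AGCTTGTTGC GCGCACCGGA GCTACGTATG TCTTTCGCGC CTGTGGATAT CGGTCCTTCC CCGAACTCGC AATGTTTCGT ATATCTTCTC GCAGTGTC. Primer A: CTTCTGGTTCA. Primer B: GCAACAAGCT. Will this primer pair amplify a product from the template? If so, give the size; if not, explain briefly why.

Primer A (CTTCTGGTTCA) matches the top strand at positions 6–16; it acts as a forward primer.
Primer B's reverse complement is AGCTTGTTGC, matching the top strand at positions 81–90; it acts as a reverse primer.
The 3' ends face each other across positions 6–90, giving an 85 bp product.

Yes — an 85 bp product.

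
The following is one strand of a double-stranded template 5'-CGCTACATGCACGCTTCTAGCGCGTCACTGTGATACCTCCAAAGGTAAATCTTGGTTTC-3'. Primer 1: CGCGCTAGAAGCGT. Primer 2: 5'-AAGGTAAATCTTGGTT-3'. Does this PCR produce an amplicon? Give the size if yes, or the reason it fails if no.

No product — the primers' 3' ends point away from each other.

Primer 1 (CGCGCTAGAAGCGT) has reverse complement ACGCTTCTAGCGCG, which matches the top strand at positions 11–24; primer 1 anneals to the top strand there with its 3' end pointing upstream toward position 11.
Primer 2 (AAGGTAAATCTTGGTT) matches the top strand directly at positions 42–57; it anneals to the bottom strand with its 3' end pointing downstream toward position 57.
The 3' ends diverge (primer 1 extends toward position 1, primer 2 toward position 59), so the primers never converge on a shared product.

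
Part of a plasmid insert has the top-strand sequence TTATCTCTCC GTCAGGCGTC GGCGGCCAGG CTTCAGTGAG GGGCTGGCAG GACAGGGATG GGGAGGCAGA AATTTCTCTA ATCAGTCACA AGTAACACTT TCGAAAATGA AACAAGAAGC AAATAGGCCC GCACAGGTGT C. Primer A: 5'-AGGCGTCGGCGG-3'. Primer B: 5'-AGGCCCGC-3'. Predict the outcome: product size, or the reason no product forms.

Primer A (AGGCGTCGGCGG) matches the top strand at positions 14–25 (3' end points downstream).
Primer B (AGGCCCGC) also matches the top strand directly, at positions 125–132 — its reverse complement GCGGGCCT is not present.
Both primers anneal to the bottom strand with 3' ends pointing the same way, so neither can prime synthesis back toward the other.

No product — both primers anneal to the same strand and extend in the same direction.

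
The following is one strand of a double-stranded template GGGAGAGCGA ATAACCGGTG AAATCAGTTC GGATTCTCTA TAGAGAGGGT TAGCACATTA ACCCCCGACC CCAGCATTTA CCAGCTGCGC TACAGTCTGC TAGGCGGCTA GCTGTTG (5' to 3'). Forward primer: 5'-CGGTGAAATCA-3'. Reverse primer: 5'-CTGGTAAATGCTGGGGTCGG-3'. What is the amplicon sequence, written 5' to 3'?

5'-CGGTGAAATCAGTTCGGATTCTCTATAGAGAGGGTTAGCACATTAACCCCCGACCCCAGCATTTACCAG-3'

Forward primer CGGTGAAATCA is found on the top strand at positions 16–26.
Reverse complement of the reverse primer: CCGACCCCAGCATTTACCAG. This occurs on the top strand at positions 65–84.
The product is the template from position 16 through 84 (69 bp).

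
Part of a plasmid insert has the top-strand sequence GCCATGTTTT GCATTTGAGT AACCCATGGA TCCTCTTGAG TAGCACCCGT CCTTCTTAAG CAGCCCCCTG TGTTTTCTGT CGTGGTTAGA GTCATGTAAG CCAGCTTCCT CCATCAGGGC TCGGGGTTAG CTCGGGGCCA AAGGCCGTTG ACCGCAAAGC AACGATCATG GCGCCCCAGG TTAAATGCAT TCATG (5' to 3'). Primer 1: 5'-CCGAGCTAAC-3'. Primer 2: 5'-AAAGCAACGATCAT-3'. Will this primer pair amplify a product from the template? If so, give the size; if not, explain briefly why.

Primer 1 (CCGAGCTAAC) has reverse complement GTTAGCTCGG, which matches the top strand at positions 126–135; primer 1 anneals to the top strand there with its 3' end pointing upstream toward position 126.
Primer 2 (AAAGCAACGATCAT) matches the top strand directly at positions 156–169; it anneals to the bottom strand with its 3' end pointing downstream toward position 169.
The 3' ends diverge (primer 1 extends toward position 1, primer 2 toward position 195), so the primers never converge on a shared product.

No product — the primers' 3' ends point away from each other.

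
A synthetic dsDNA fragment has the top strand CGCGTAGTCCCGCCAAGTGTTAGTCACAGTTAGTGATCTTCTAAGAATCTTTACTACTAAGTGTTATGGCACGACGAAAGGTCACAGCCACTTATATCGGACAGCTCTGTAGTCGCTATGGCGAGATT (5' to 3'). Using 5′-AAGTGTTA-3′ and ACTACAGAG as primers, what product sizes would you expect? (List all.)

The forward primer AAGTGTTA matches the top strand at positions 15–22, 59–66.
The reverse primer's reverse complement is CTCTGTAGT, matching at positions 105–113.
Each forward site pairs with the reverse site to give a product ending at position 113: sizes 99, 55 bp.

99 bp, 55 bp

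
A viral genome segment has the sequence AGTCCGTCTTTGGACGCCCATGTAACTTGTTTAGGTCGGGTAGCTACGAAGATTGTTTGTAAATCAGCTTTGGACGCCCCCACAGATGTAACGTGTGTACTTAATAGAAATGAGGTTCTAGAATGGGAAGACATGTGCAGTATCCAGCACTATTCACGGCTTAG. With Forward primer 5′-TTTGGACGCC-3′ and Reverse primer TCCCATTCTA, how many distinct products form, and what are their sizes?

The forward primer TTTGGACGCC matches the top strand at positions 9–18, 69–78.
The reverse primer's reverse complement is TAGAATGGGA, matching at positions 119–128.
Each forward site pairs with the reverse site to give a product ending at position 128: sizes 120, 60 bp.

Two products: 120 bp, 60 bp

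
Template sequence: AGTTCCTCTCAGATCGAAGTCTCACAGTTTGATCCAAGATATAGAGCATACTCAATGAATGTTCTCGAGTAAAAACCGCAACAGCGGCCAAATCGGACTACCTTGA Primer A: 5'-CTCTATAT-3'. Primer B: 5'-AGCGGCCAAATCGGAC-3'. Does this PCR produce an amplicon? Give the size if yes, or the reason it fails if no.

Primer A (CTCTATAT) has reverse complement ATATAGAG, which matches the top strand at positions 39–46; primer A anneals to the top strand there with its 3' end pointing upstream toward position 39.
Primer B (AGCGGCCAAATCGGAC) matches the top strand directly at positions 83–98; it anneals to the bottom strand with its 3' end pointing downstream toward position 98.
The 3' ends diverge (primer A extends toward position 1, primer B toward position 106), so the primers never converge on a shared product.

No product — the primers' 3' ends point away from each other.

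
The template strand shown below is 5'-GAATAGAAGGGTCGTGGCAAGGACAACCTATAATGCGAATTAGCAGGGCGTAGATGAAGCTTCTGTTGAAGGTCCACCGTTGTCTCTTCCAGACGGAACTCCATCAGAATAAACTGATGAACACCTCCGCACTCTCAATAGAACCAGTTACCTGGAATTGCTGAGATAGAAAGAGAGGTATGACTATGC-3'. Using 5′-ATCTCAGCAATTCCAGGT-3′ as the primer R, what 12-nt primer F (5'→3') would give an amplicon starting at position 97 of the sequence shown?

The reverse primer's reverse complement ACCTGGAATTGCTGAGAT matches the template at positions 150–167; the product starts at position 97.
The forward primer is identical to the top strand over positions 97–108: AACTCCATCAGA.

5'-AACTCCATCAGA-3'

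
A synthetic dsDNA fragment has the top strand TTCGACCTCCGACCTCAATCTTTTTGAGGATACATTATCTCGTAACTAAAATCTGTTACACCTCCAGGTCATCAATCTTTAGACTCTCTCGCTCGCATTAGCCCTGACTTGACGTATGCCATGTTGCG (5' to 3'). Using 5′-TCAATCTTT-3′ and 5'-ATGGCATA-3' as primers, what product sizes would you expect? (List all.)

108 bp, 51 bp

The forward primer TCAATCTTT matches the top strand at positions 15–23, 72–80.
The reverse primer's reverse complement is TATGCCAT, matching at positions 115–122.
Each forward site pairs with the reverse site to give a product ending at position 122: sizes 108, 51 bp.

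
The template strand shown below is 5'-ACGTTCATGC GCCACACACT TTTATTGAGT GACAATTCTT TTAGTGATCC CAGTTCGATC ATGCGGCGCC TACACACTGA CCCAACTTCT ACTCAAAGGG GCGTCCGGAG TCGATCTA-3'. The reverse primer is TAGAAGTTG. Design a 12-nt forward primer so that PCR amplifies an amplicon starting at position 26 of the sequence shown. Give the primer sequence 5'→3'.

5'-TGAGTGACAATT-3'

The reverse primer's reverse complement CAACTTCTA matches the template at positions 83–91; the product starts at position 26.
The forward primer is identical to the top strand over positions 26–37: TGAGTGACAATT.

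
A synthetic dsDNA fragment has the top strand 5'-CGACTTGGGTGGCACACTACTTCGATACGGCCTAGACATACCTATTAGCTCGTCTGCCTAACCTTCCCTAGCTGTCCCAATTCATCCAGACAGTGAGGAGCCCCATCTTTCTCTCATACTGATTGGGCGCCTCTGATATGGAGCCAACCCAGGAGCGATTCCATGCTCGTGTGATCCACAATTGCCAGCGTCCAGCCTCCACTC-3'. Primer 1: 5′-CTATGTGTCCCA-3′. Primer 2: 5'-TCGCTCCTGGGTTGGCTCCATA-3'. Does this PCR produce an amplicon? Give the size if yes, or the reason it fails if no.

No product — primer 1 has no binding site in the template.

Primer 1 (CTATGTGTCCCA) does not match the top strand, and its reverse complement TGGGACACATAG does not match either.
With no annealing site for primer 1, no amplification occurs.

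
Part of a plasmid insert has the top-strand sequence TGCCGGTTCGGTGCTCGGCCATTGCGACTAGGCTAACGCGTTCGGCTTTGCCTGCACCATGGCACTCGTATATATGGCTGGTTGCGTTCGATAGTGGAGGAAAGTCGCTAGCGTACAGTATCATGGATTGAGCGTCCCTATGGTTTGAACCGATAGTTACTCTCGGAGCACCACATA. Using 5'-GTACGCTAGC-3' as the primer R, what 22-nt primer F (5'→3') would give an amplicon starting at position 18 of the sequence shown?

5'-GCCATTGCGACTAGGCTAACGC-3'

The reverse primer's reverse complement GCTAGCGTAC matches the template at positions 107–116; the product starts at position 18.
The forward primer is identical to the top strand over positions 18–39: GCCATTGCGACTAGGCTAACGC.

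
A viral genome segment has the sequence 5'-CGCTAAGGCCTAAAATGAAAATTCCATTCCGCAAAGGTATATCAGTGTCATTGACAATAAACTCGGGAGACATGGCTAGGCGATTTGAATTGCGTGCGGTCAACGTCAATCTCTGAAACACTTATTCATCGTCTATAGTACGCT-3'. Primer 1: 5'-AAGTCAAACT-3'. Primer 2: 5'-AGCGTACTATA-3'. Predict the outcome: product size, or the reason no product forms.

No product — primer 1 has no binding site in the template.

Primer 1 (AAGTCAAACT) does not match the top strand, and its reverse complement AGTTTGACTT does not match either.
With no annealing site for primer 1, no amplification occurs.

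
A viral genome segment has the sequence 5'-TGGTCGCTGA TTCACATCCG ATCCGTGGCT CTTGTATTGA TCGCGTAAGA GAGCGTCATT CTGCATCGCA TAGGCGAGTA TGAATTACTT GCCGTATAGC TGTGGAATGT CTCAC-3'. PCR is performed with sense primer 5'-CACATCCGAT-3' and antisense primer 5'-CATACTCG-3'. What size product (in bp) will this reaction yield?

70 bp

Forward primer CACATCCGAT is found on the top strand at positions 13–22.
Reverse complement of the reverse primer: CGAGTATG. This occurs on the top strand at positions 75–82.
Product length = (reverse-primer end) − (forward-primer start) + 1 = 82 − 13 + 1 = 70 bp.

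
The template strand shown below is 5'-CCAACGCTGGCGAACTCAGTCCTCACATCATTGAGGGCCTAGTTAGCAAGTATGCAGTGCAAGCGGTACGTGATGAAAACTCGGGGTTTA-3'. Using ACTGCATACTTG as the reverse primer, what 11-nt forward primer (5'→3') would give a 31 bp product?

The reverse primer's reverse complement CAAGTATGCAGT matches the template at positions 47–58, so the product ends at position 58.
A 31 bp product then starts at position 58 − 31 + 1 = 28.
The forward primer is identical to the top strand there: TCATTGAGGGC.

5'-TCATTGAGGGC-3'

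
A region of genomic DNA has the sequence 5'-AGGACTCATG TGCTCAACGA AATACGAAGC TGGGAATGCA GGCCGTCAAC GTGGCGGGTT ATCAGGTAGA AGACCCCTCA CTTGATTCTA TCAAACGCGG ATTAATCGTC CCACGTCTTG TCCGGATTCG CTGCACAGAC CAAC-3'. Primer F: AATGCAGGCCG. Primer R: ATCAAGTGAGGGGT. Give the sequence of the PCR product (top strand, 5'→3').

5'-AATGCAGGCCGTCAACGTGGCGGGTTATCAGGTAGAAGACCCCTCACTTGAT-3'

Scanning the template, AATGCAGGCCG occurs at positions 35–45; this primer anneals to the bottom strand there with its 3' end pointing downstream.
Taking the reverse complement of ATCAAGTGAGGGGT gives ACCCCTCACTTGAT, found at positions 73–86 on the template; the primer anneals here to the top strand with its 3' end pointing upstream.
The product is the template from position 35 through 86 (52 bp).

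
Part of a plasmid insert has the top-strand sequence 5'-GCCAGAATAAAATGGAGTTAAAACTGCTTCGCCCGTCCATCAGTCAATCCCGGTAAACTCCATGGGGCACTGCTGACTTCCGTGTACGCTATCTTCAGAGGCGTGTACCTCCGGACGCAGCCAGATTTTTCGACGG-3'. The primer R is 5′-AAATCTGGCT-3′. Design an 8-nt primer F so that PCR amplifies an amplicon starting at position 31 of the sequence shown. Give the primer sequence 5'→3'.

5'-GCCCGTCC-3'

The reverse primer's reverse complement AGCCAGATTT matches the template at positions 119–128; the product starts at position 31.
The forward primer is identical to the top strand over positions 31–38: GCCCGTCC.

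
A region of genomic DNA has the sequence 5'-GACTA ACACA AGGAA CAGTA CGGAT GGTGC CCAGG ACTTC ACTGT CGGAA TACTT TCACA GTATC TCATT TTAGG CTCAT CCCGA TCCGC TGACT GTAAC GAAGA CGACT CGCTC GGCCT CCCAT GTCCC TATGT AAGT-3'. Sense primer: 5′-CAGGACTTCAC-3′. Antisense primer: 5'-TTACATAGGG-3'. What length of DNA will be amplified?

Forward primer CAGGACTTCAC is found on the top strand at positions 32–42.
Reverse complement of the reverse primer: CCCTATGTAA. This occurs on the top strand at positions 128–137.
Amplicon spans positions 32–137: 106 bp.

106 bp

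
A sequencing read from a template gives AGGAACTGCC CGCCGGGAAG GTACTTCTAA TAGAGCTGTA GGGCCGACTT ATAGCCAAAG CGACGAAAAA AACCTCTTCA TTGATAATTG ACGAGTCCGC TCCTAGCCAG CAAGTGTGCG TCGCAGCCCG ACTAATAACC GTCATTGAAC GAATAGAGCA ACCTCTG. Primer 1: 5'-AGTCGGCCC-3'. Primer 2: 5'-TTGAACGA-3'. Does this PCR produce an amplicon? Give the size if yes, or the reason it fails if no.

Primer 1 (AGTCGGCCC) has reverse complement GGGCCGACT, which matches the top strand at positions 41–49; primer 1 anneals to the top strand there with its 3' end pointing upstream toward position 41.
Primer 2 (TTGAACGA) matches the top strand directly at positions 145–152; it anneals to the bottom strand with its 3' end pointing downstream toward position 152.
The 3' ends diverge (primer 1 extends toward position 1, primer 2 toward position 167), so the primers never converge on a shared product.

No product — the primers' 3' ends point away from each other.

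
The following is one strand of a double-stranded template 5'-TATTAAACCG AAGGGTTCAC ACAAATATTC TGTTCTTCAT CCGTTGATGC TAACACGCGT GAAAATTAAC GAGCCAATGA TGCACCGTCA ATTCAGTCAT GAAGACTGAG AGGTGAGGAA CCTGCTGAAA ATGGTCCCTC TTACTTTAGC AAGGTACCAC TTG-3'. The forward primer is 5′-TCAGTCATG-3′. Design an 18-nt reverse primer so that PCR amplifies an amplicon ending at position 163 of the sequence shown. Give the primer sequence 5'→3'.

The forward primer binds at positions 93–101; the product's 3' end on the top strand is position 163.
The reverse primer anneals to the top strand over positions 146–163, i.e. to TTAGCAAGGTACCACTTG.
Its sequence written 5'→3' is the reverse complement: CAAGTGGTACCTTGCTAA.

5'-CAAGTGGTACCTTGCTAA-3'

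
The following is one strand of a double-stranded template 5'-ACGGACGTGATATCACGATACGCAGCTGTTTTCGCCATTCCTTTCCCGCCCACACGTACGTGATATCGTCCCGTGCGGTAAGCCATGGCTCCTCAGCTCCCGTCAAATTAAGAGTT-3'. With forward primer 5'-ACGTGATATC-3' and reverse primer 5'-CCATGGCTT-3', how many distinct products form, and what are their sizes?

Two products: 84 bp, 31 bp

The forward primer ACGTGATATC matches the top strand at positions 5–14, 58–67.
The reverse primer's reverse complement is AAGCCATGG, matching at positions 80–88.
Each forward site pairs with the reverse site to give a product ending at position 88: sizes 84, 31 bp.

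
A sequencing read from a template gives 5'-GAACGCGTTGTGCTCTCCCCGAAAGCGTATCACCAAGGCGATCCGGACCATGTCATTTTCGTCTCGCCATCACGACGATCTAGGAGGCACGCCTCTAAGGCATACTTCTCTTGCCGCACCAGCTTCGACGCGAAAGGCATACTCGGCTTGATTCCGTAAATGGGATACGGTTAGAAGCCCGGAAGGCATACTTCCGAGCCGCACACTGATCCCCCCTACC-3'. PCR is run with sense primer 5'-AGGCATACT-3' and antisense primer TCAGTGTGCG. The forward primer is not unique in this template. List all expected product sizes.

112 bp, 75 bp, 26 bp

The forward primer AGGCATACT matches the top strand at positions 98–106, 135–143, 184–192.
The reverse primer's reverse complement is CGCACACTGA, matching at positions 200–209.
Each forward site pairs with the reverse site to give a product ending at position 209: sizes 112, 75, 26 bp.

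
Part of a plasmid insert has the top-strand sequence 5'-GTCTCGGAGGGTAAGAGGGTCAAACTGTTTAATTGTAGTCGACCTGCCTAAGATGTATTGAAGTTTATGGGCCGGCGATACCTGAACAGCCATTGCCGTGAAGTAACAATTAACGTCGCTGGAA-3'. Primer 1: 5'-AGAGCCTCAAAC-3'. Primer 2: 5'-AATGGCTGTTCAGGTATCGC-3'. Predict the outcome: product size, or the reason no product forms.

Primer 1 (AGAGCCTCAAAC) does not match the top strand, and its reverse complement GTTTGAGGCTCT does not match either.
With no annealing site for primer 1, no amplification occurs.

No product — primer 1 has no binding site in the template.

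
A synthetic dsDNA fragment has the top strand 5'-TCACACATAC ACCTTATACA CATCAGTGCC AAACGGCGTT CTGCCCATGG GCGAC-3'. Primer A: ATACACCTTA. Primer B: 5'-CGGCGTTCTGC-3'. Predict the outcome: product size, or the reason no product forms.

No product — both primers anneal to the same strand and extend in the same direction.

Primer A (ATACACCTTA) matches the top strand at positions 7–16 (3' end points downstream).
Primer B (CGGCGTTCTGC) also matches the top strand directly, at positions 34–44 — its reverse complement GCAGAACGCCG is not present.
Both primers anneal to the bottom strand with 3' ends pointing the same way, so neither can prime synthesis back toward the other.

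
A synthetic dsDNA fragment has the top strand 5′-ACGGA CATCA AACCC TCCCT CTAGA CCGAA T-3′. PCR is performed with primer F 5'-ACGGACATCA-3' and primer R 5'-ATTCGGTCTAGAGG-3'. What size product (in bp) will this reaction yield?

Scanning the template, ACGGACATCA occurs at positions 1–10; this primer anneals to the bottom strand there with its 3' end pointing downstream.
The reverse primer's reverse complement is CCTCTAGACCGAAT, which matches the template at positions 18–31.
Product length = (reverse-primer end) − (forward-primer start) + 1 = 31 − 1 + 1 = 31 bp.

31 bp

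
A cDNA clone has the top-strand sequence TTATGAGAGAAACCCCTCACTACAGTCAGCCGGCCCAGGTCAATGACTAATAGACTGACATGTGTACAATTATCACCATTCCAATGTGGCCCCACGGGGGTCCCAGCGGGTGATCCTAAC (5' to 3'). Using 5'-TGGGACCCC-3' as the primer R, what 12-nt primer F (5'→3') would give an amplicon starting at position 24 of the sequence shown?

The reverse primer's reverse complement GGGGTCCCA matches the template at positions 97–105; the product starts at position 24.
The forward primer is identical to the top strand over positions 24–35: AGTCAGCCGGCC.

5'-AGTCAGCCGGCC-3'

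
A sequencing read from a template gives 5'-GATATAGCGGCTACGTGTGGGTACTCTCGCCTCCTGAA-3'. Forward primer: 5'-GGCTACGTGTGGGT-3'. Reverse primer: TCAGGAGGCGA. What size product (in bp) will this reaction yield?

The forward primer matches the template at positions 9–22.
Taking the reverse complement of TCAGGAGGCGA gives TCGCCTCCTGA, found at positions 27–37 on the template; the primer anneals here to the top strand with its 3' end pointing upstream.
Amplicon spans positions 9–37: 29 bp.

29 bp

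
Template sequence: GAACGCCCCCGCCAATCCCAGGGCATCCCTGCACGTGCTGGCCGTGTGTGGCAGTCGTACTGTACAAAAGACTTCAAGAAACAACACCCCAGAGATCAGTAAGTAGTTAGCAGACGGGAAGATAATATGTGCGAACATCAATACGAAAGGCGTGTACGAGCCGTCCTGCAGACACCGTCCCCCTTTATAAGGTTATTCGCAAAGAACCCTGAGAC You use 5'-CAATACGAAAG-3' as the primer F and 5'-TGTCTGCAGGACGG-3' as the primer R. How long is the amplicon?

The forward primer matches the template at positions 139–149.
The reverse primer's reverse complement is CCGTCCTGCAGACA, which matches the template at positions 161–174.
Product length = (reverse-primer end) − (forward-primer start) + 1 = 174 − 139 + 1 = 36 bp.

36 bp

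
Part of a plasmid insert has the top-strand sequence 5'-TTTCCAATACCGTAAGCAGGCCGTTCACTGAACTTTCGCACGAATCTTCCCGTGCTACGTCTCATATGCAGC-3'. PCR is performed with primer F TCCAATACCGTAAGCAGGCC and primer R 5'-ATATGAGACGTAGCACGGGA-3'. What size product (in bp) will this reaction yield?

65 bp

The forward primer matches the template at positions 3–22.
Reverse complement of the reverse primer: TCCCGTGCTACGTCTCATAT. This occurs on the top strand at positions 48–67.
The product runs from position 3 to position 67, so its length is 67 − 3 + 1 = 65 bp.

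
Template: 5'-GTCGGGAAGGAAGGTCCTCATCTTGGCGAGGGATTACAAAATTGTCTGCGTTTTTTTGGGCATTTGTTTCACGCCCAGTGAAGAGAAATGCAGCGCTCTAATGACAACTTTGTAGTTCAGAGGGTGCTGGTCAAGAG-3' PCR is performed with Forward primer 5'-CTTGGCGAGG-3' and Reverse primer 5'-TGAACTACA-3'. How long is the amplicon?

The forward primer matches the template at positions 22–31.
The reverse primer's reverse complement is TGTAGTTCA, which matches the template at positions 111–119.
Product length = (reverse-primer end) − (forward-primer start) + 1 = 119 − 22 + 1 = 98 bp.

98 bp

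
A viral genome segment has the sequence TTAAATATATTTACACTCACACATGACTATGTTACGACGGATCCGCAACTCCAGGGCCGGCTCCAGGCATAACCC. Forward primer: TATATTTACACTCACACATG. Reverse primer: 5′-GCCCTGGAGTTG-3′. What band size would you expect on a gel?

Forward primer TATATTTACACTCACACATG is found on the top strand at positions 6–25.
Taking the reverse complement of GCCCTGGAGTTG gives CAACTCCAGGGC, found at positions 46–57 on the template; the primer anneals here to the top strand with its 3' end pointing upstream.
Amplicon spans positions 6–57: 52 bp.

52 bp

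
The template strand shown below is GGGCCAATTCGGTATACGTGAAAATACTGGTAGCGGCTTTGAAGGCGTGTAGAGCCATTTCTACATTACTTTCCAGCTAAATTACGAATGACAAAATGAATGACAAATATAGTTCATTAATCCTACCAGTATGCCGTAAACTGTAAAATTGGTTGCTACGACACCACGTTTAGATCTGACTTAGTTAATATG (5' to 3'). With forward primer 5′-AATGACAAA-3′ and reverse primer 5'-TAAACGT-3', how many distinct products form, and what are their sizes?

The forward primer AATGACAAA matches the top strand at positions 87–95, 99–107.
The reverse primer's reverse complement is ACGTTTA, matching at positions 166–172.
Each forward site pairs with the reverse site to give a product ending at position 172: sizes 86, 74 bp.

Two products: 86 bp, 74 bp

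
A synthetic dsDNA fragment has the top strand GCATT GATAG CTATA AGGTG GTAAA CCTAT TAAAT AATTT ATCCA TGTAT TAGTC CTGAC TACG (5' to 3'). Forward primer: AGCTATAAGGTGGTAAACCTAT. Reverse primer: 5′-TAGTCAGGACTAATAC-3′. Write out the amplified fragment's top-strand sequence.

Forward primer AGCTATAAGGTGGTAAACCTAT is found on the top strand at positions 9–30.
Reverse complement of the reverse primer: GTATTAGTCCTGACTA. This occurs on the top strand at positions 47–62.
The product is the template from position 9 through 62 (54 bp).

5'-AGCTATAAGGTGGTAAACCTATTAAATAATTTATCCATGTATTAGTCCTGACTA-3'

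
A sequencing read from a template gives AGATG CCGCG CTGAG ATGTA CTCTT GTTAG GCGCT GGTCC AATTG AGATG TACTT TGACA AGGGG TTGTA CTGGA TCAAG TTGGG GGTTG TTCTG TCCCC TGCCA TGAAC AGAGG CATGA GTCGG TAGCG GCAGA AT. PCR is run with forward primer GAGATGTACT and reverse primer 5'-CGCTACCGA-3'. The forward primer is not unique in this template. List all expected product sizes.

The forward primer GAGATGTACT matches the top strand at positions 13–22, 45–54.
The reverse primer's reverse complement is TCGGTAGCG, matching at positions 122–130.
Each forward site pairs with the reverse site to give a product ending at position 130: sizes 118, 86 bp.

118 bp, 86 bp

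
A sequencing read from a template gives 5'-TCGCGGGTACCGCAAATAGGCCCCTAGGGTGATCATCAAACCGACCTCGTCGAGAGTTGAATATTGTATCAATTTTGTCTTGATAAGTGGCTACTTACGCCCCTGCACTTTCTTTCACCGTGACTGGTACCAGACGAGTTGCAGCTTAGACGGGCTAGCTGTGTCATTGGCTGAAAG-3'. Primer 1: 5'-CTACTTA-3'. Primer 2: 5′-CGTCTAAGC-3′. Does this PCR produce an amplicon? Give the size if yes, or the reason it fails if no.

Primer 1 (CTACTTA) matches the top strand at positions 91–97; it acts as a forward primer.
Primer 2's reverse complement is GCTTAGACG, matching the top strand at positions 144–152; it acts as a reverse primer.
The 3' ends face each other across positions 91–152, giving a 62 bp product.

Yes — a 62 bp product.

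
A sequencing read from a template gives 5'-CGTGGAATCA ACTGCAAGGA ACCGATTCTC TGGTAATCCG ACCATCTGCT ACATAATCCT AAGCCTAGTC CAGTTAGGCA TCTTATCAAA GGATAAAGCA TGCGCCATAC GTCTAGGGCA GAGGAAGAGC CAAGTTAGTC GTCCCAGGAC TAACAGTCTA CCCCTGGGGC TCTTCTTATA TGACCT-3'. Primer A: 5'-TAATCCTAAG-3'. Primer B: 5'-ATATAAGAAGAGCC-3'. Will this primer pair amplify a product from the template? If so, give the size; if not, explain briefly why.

Yes — a 128 bp product.

Primer A (TAATCCTAAG) matches the top strand at positions 54–63; it acts as a forward primer.
Primer B's reverse complement is GGCTCTTCTTATAT, matching the top strand at positions 168–181; it acts as a reverse primer.
The 3' ends face each other across positions 54–181, giving a 128 bp product.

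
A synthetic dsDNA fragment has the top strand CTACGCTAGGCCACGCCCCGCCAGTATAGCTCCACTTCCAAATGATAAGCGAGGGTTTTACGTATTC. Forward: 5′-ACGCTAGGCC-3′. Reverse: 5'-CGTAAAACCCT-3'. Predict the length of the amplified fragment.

The forward primer matches the template at positions 3–12.
Reverse complement of the reverse primer: AGGGTTTTACG. This occurs on the top strand at positions 52–62.
Product length = (reverse-primer end) − (forward-primer start) + 1 = 62 − 3 + 1 = 60 bp.

60 bp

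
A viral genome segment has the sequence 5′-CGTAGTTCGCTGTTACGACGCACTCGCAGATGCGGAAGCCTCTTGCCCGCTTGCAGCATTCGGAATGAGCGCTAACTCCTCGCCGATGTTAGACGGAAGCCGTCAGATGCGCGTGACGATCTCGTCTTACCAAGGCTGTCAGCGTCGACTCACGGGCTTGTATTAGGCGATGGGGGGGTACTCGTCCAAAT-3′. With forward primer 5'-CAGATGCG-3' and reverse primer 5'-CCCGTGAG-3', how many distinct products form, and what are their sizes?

Two products: 130 bp, 53 bp

The forward primer CAGATGCG matches the top strand at positions 27–34, 104–111.
The reverse primer's reverse complement is CTCACGGG, matching at positions 149–156.
Each forward site pairs with the reverse site to give a product ending at position 156: sizes 130, 53 bp.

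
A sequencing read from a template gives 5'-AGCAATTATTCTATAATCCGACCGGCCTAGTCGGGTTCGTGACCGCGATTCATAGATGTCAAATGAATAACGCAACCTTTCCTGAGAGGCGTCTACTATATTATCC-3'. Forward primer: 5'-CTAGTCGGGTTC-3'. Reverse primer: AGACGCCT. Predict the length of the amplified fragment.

68 bp

Forward primer CTAGTCGGGTTC is found on the top strand at positions 27–38.
Taking the reverse complement of AGACGCCT gives AGGCGTCT, found at positions 87–94 on the template; the primer anneals here to the top strand with its 3' end pointing upstream.
Amplicon spans positions 27–94: 68 bp.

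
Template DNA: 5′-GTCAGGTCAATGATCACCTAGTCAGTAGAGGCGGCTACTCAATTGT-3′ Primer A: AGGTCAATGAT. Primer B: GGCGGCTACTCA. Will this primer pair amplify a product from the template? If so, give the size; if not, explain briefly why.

Primer A (AGGTCAATGAT) matches the top strand at positions 4–14 (3' end points downstream).
Primer B (GGCGGCTACTCA) also matches the top strand directly, at positions 30–41 — its reverse complement TGAGTAGCCGCC is not present.
Both primers anneal to the bottom strand with 3' ends pointing the same way, so neither can prime synthesis back toward the other.

No product — both primers anneal to the same strand and extend in the same direction.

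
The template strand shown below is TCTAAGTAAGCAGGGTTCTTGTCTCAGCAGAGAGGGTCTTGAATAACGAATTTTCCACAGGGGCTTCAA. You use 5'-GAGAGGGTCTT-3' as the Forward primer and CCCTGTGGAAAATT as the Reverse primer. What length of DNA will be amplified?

Forward primer GAGAGGGTCTT is found on the top strand at positions 30–40.
The reverse primer's reverse complement is AATTTTCCACAGGG, which matches the template at positions 49–62.
The product runs from position 30 to position 62, so its length is 62 − 30 + 1 = 33 bp.

33 bp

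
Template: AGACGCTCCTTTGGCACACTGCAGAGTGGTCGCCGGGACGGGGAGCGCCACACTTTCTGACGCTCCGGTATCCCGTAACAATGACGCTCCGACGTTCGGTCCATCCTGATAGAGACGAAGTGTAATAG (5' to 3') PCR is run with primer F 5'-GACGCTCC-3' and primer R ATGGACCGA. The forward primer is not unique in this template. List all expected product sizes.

The forward primer GACGCTCC matches the top strand at positions 2–9, 59–66, 83–90.
The reverse primer's reverse complement is TCGGTCCAT, matching at positions 96–104.
Each forward site pairs with the reverse site to give a product ending at position 104: sizes 103, 46, 22 bp.

103 bp, 46 bp, 22 bp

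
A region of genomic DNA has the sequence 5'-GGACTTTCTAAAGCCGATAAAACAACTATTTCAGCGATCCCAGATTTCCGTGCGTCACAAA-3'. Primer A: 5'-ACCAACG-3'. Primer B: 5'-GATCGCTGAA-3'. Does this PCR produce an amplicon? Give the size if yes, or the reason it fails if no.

Primer A (ACCAACG) does not match the top strand, and its reverse complement CGTTGGT does not match either.
With no annealing site for primer A, no amplification occurs.

No product — primer A has no binding site in the template.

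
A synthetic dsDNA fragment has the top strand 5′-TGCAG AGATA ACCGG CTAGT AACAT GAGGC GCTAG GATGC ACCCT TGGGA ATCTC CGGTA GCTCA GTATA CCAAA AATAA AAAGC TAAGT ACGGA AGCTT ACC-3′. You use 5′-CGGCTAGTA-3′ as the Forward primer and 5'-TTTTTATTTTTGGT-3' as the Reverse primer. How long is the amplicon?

The forward primer matches the template at positions 13–21.
Reverse complement of the reverse primer: ACCAAAAATAAAAA. This occurs on the top strand at positions 70–83.
Amplicon spans positions 13–83: 71 bp.

71 bp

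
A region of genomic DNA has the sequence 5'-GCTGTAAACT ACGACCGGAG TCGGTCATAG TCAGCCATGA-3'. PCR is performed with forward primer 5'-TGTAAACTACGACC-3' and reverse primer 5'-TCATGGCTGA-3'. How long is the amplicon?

38 bp

Forward primer TGTAAACTACGACC is found on the top strand at positions 3–16.
Taking the reverse complement of TCATGGCTGA gives TCAGCCATGA, found at positions 31–40 on the template; the primer anneals here to the top strand with its 3' end pointing upstream.
The product runs from position 3 to position 40, so its length is 40 − 3 + 1 = 38 bp.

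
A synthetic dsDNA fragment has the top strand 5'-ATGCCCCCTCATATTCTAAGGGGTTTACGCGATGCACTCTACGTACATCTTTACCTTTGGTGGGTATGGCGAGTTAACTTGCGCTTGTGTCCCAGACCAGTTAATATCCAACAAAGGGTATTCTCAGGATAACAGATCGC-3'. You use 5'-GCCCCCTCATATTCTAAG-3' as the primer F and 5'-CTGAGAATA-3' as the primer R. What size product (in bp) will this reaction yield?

125 bp

Forward primer GCCCCCTCATATTCTAAG is found on the top strand at positions 3–20.
Reverse complement of the reverse primer: TATTCTCAG. This occurs on the top strand at positions 119–127.
The product runs from position 3 to position 127, so its length is 127 − 3 + 1 = 125 bp.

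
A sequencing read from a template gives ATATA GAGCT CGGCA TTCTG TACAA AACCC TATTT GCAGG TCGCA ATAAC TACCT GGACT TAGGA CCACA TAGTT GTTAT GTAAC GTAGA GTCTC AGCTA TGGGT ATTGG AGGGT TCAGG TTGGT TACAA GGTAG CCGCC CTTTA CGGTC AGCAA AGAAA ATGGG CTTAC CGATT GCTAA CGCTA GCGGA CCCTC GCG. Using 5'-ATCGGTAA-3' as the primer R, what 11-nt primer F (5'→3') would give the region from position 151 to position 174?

The reverse primer's reverse complement TTACCGAT matches the template at positions 167–174; the product starts at position 151.
The forward primer is identical to the top strand over positions 151–161: AGCAAAGAAAA.

5'-AGCAAAGAAAA-3'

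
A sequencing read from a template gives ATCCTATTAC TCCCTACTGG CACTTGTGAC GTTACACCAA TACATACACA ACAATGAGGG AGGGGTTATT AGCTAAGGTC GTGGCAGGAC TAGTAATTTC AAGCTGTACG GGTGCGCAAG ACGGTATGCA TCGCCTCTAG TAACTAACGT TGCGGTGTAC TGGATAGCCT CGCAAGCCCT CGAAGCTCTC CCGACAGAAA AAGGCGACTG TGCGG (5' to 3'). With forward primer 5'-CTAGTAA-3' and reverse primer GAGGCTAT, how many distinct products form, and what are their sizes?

The forward primer CTAGTAA matches the top strand at positions 90–96, 137–143.
The reverse primer's reverse complement is ATAGCCTC, matching at positions 164–171.
Each forward site pairs with the reverse site to give a product ending at position 171: sizes 82, 35 bp.

Two products: 82 bp, 35 bp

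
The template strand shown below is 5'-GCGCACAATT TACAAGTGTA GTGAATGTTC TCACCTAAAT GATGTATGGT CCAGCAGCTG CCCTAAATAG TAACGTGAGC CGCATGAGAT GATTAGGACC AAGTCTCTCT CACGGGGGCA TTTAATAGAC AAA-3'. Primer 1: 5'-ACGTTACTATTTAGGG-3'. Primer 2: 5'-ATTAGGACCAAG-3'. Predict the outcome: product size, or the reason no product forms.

Primer 1 (ACGTTACTATTTAGGG) has reverse complement CCCTAAATAGTAACGT, which matches the top strand at positions 61–76; primer 1 anneals to the top strand there with its 3' end pointing upstream toward position 61.
Primer 2 (ATTAGGACCAAG) matches the top strand directly at positions 92–103; it anneals to the bottom strand with its 3' end pointing downstream toward position 103.
The 3' ends diverge (primer 1 extends toward position 1, primer 2 toward position 133), so the primers never converge on a shared product.

No product — the primers' 3' ends point away from each other.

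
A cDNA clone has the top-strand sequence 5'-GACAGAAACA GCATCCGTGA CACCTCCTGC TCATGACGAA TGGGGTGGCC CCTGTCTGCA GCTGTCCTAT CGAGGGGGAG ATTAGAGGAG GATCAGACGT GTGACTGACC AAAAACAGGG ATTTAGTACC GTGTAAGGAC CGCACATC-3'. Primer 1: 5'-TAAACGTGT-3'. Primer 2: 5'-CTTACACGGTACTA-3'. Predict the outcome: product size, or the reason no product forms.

No product — primer 1 has no binding site in the template.

Primer 1 (TAAACGTGT) does not match the top strand, and its reverse complement ACACGTTTA does not match either.
With no annealing site for primer 1, no amplification occurs.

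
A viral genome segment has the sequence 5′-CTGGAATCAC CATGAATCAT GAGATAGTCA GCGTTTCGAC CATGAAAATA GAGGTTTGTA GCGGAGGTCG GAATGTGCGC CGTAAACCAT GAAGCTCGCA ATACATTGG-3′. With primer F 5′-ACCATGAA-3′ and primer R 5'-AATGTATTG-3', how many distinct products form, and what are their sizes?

The forward primer ACCATGAA matches the top strand at positions 9–16, 39–46, 86–93.
The reverse primer's reverse complement is CAATACATT, matching at positions 99–107.
Each forward site pairs with the reverse site to give a product ending at position 107: sizes 99, 69, 22 bp.

Three products: 99 bp, 69 bp, 22 bp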